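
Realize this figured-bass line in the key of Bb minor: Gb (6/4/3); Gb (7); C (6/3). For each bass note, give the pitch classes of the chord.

Gb, Bb, C, Eb | Gb, Bb, Db, F | C, Eb, Ab

Gb (6/4/3): Gb, Bb, C, Eb.
Gb (7/5/3): Gb, Bb, Db, F.
C (6/3): C, Eb, Ab.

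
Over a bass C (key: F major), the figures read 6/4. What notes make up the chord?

C, F, A

A fourth above C in this key is F.
A sixth above C in this key is A.
Together with the bass C, this spells F major in second inversion.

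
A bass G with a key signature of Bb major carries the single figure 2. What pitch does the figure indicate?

Counting 1 letter step above G lands on A; in Bb major, that letter is A.

A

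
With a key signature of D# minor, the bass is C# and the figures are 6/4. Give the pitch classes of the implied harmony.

C#, F#, A#

A fourth above C# in this key is F#.
A sixth above C# in this key is A#.
Together with the bass C#, this spells F# major in second inversion.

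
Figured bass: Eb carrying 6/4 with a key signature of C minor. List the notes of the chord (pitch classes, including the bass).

Eb, Ab, C

A fourth above Eb in this key is Ab.
A sixth above Eb in this key is C.
Together with the bass Eb, this spells Ab major in second inversion.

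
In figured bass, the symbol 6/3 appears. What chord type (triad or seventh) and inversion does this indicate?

Intervals of 6/3 above the bass form a triad; the bass is the third, so this is first inversion.

triad, first inversion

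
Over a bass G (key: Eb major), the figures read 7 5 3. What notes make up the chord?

A third above G in this key is Bb.
A fifth above G in this key is D.
A seventh above G in this key is F.
Together with the bass G, this spells G minor seventh in root position.

G, Bb, D, F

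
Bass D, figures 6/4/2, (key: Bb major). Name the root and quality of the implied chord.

The figures 6/4/2 indicate a seventh chord in third inversion.
In third inversion the root lies a second above the bass: a second above D in Bb major is Eb.
The chord tones are D, Eb, G, Bb, giving Eb major seventh.

Eb major seventh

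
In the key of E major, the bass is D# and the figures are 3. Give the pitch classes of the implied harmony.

The written figures 3 are shorthand for 5/3: the 5 is implied.
A third above D# in this key is F#.
A fifth above D# in this key is A.
Together with the bass D#, this spells D# diminished in root position.

D#, F#, A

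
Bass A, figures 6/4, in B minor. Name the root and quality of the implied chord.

The figures 6/4 indicate a triad in second inversion.
In second inversion the root lies a fourth above the bass: a fourth above A in B minor is D.
The chord tones are A, D, F#, giving D major.

D major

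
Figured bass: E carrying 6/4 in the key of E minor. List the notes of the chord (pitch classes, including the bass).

A fourth above E in this key is A.
A sixth above E in this key is C.
Together with the bass E, this spells A minor in second inversion.

E, A, C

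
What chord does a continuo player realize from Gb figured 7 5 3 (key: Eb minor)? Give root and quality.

The figures 7 5 3 indicate a seventh chord in root position.
In root position the bass is the root, so the root is Gb.
The chord tones are Gb, Bb, Db, F, giving Gb major seventh.

Gb major seventh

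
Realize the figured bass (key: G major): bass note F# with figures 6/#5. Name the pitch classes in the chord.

The written figures 6/#5 are shorthand for 6/5/3: the 3 is implied.
A third above F# in this key is A.
A fifth above F# in this key is C, raised to C# by the sharp.
A sixth above F# in this key is D.
Together with the bass F#, this spells D major seventh in first inversion.

F#, A, C#, D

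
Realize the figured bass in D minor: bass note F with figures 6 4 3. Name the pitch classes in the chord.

F, A, Bb, D

A third above F in this key is A.
A fourth above F in this key is Bb.
A sixth above F in this key is D.
Together with the bass F, this spells Bb major seventh in second inversion.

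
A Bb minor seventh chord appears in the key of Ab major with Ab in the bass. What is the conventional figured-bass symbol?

4/2

Ab is the seventh of Bb minor seventh, so the chord is in third inversion.
A seventh chord in third inversion is figured 6/4/2, conventionally abbreviated 4/2.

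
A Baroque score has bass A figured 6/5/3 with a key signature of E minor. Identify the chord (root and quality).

The figures 6/5/3 indicate a seventh chord in first inversion.
In first inversion the root lies a sixth above the bass: a sixth above A in E minor is F#.
The chord tones are A, C, E, F#, giving F# half-diminished seventh.

F# half-diminished seventh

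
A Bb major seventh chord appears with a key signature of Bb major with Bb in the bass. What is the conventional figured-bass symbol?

7

Bb is the root of Bb major seventh, so the chord is in root position.
A seventh chord in root position is figured 7/5/3, conventionally abbreviated 7.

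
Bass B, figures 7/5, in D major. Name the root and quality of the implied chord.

The figures 7/5 indicate a seventh chord in root position.
In root position the bass is the root, so the root is B.
The chord tones are B, D, F#, A, giving B minor seventh.

B minor seventh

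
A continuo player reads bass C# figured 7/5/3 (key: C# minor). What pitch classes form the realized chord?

A third above C# in this key is E.
A fifth above C# in this key is G#.
A seventh above C# in this key is B.
Together with the bass C#, this spells C# minor seventh in root position.

C#, E, G#, B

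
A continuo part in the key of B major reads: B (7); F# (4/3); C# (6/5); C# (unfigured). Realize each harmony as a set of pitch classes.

B (7/5/3): B, D#, F#, A#.
F# (6/4/3): F#, A#, B, D#.
C# (6/5/3): C#, E, G#, A#.
C# (5/3): C#, E, G#.

B, D#, F#, A# | F#, A#, B, D# | C#, E, G#, A# | C#, E, G#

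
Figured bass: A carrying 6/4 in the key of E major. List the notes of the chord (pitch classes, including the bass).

A fourth above A in this key is D#.
A sixth above A in this key is F#.
Together with the bass A, this spells D# diminished in second inversion.

A, D#, F#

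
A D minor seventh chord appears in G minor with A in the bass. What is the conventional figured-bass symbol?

4/3

A is the fifth of D minor seventh, so the chord is in second inversion.
A seventh chord in second inversion is figured 6/4/3, conventionally abbreviated 4/3.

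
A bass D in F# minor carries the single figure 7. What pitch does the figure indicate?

Counting 6 letter steps above D lands on C; in F# minor, that letter is C#.

C#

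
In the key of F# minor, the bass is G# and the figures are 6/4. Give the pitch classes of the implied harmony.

A fourth above G# in this key is C#.
A sixth above G# in this key is E.
Together with the bass G#, this spells C# minor in second inversion.

G#, C#, E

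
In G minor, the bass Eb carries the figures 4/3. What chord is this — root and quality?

The figures 4/3 indicate a seventh chord in second inversion.
In second inversion the root lies a fourth above the bass: a fourth above Eb in G minor is A.
The chord tones are Eb, G, A, C, giving A half-diminished seventh.

A half-diminished seventh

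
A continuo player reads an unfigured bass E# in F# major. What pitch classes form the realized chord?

An unfigured bass implies 5/3.
A third above E# in this key is G#.
A fifth above E# in this key is B.
Together with the bass E#, this spells E# diminished in root position.

E#, G#, B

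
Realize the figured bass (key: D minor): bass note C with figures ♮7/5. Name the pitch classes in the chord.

C, E, G, B

The written figures ♮7/5 are shorthand for 7/5/3: the 3 is implied.
A third above C in this key is E.
A fifth above C in this key is G.
A seventh above C in this key is Bb, made natural (B) by the ♮ figure.
Together with the bass C, this spells C major seventh in root position.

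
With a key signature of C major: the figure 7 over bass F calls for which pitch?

E

Counting 6 letter steps above F lands on E; in C major, that letter is E.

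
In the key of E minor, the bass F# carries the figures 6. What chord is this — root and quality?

The figures 6 indicate a triad in first inversion.
In first inversion the root lies a sixth above the bass: a sixth above F# in E minor is D.
The chord tones are F#, A, D, giving D major.

D major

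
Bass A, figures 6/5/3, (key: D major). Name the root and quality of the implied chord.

F# minor seventh

The figures 6/5/3 indicate a seventh chord in first inversion.
In first inversion the root lies a sixth above the bass: a sixth above A in D major is F#.
The chord tones are A, C#, E, F#, giving F# minor seventh.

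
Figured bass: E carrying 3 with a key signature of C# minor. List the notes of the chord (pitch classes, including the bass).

E, G#, B

The written figures 3 are shorthand for 5/3: the 5 is implied.
A third above E in this key is G#.
A fifth above E in this key is B.
Together with the bass E, this spells E major in root position.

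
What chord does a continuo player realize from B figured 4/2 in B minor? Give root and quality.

The figures 4/2 indicate a seventh chord in third inversion.
In third inversion the root lies a second above the bass: a second above B in B minor is C#.
The chord tones are B, C#, E, G, giving C# half-diminished seventh.

C# half-diminished seventh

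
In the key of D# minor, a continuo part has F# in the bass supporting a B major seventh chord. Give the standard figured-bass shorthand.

F# is the fifth of B major seventh, so the chord is in second inversion.
A seventh chord in second inversion is figured 6/4/3, conventionally abbreviated 4/3.

4/3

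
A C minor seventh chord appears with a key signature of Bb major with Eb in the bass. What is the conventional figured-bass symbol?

Eb is the third of C minor seventh, so the chord is in first inversion.
A seventh chord in first inversion is figured 6/5/3, conventionally abbreviated 6/5.

6/5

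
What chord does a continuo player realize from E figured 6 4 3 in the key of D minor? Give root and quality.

A minor seventh

The figures 6 4 3 indicate a seventh chord in second inversion.
In second inversion the root lies a fourth above the bass: a fourth above E in D minor is A.
The chord tones are E, G, A, C, giving A minor seventh.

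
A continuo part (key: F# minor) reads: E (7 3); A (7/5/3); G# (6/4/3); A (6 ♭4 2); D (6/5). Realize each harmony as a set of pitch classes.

E, G#, B, D | A, C#, E, G# | G#, B, C#, E | A, B, Db, F# | D, F#, A, B

E (7/5/3): E, G#, B, D.
A (7/5/3): A, C#, E, G#.
G# (6/4/3): G#, B, C#, E.
A (6/b4/2): A, B, Db, F#.
D (6/5/3): D, F#, A, B.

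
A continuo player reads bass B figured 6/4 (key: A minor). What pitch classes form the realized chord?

A fourth above B in this key is E.
A sixth above B in this key is G.
Together with the bass B, this spells E minor in second inversion.

B, E, G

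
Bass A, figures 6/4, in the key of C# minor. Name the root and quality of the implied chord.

D# diminished

The figures 6/4 indicate a triad in second inversion.
In second inversion the root lies a fourth above the bass: a fourth above A in C# minor is D#.
The chord tones are A, D#, F#, giving D# diminished.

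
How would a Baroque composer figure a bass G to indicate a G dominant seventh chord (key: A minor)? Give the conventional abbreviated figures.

7

G is the root of G dominant seventh, so the chord is in root position.
A seventh chord in root position is figured 7/5/3, conventionally abbreviated 7.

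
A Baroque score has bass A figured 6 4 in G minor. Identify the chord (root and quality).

The figures 6 4 indicate a triad in second inversion.
In second inversion the root lies a fourth above the bass: a fourth above A in G minor is D.
The chord tones are A, D, F, giving D minor.

D minor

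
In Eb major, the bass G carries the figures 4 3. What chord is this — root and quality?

The figures 4 3 indicate a seventh chord in second inversion.
In second inversion the root lies a fourth above the bass: a fourth above G in Eb major is C.
The chord tones are G, Bb, C, Eb, giving C minor seventh.

C minor seventh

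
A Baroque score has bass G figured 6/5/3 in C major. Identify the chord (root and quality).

E minor seventh

The figures 6/5/3 indicate a seventh chord in first inversion.
In first inversion the root lies a sixth above the bass: a sixth above G in C major is E.
The chord tones are G, B, D, E, giving E minor seventh.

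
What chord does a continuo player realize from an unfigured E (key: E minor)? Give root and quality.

E minor

An unfigured bass indicates a triad in root position.
In root position the bass is the root, so the root is E.
The chord tones are E, G, B, giving E minor.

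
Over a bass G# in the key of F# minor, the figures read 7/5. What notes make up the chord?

The written figures 7/5 are shorthand for 7/5/3: the 3 is implied.
A third above G# in this key is B.
A fifth above G# in this key is D.
A seventh above G# in this key is F#.
Together with the bass G#, this spells G# half-diminished seventh in root position.

G#, B, D, F#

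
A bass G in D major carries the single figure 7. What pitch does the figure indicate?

F#

Counting 6 letter steps above G lands on F; in D major, that letter is F#.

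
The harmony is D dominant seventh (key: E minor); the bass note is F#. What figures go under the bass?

F# is the third of D dominant seventh, so the chord is in first inversion.
A seventh chord in first inversion is figured 6/5/3, conventionally abbreviated 6/5.

6/5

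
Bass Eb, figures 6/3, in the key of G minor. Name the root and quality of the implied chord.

The figures 6/3 indicate a triad in first inversion.
In first inversion the root lies a sixth above the bass: a sixth above Eb in G minor is C.
The chord tones are Eb, G, C, giving C minor.

C minor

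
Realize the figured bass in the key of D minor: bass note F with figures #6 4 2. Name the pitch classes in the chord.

A second above F in this key is G.
A fourth above F in this key is Bb.
A sixth above F in this key is D, raised to D# by the sharp.

F, G, Bb, D#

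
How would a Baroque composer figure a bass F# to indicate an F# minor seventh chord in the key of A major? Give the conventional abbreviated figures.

7

F# is the root of F# minor seventh, so the chord is in root position.
A seventh chord in root position is figured 7/5/3, conventionally abbreviated 7.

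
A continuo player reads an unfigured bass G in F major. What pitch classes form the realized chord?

G, Bb, D

An unfigured bass implies 5/3.
A third above G in this key is Bb.
A fifth above G in this key is D.
Together with the bass G, this spells G minor in root position.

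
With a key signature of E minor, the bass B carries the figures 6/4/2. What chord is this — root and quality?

C major seventh

The figures 6/4/2 indicate a seventh chord in third inversion.
In third inversion the root lies a second above the bass: a second above B in E minor is C.
The chord tones are B, C, E, G, giving C major seventh.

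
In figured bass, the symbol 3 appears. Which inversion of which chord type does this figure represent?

triad, root position

3 is shorthand for 5/3.
Intervals of 5/3 above the bass form a triad; the bass is the root, so this is root position.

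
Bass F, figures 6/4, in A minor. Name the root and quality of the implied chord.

The figures 6/4 indicate a triad in second inversion.
In second inversion the root lies a fourth above the bass: a fourth above F in A minor is B.
The chord tones are F, B, D, giving B diminished.

B diminished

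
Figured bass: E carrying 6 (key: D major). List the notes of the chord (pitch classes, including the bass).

E, G, C#

The written figures 6 are shorthand for 6/3: the 3 is implied.
A third above E in this key is G.
A sixth above E in this key is C#.
Together with the bass E, this spells C# diminished in first inversion.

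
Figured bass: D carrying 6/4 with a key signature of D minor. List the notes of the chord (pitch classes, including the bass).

D, G, Bb

A fourth above D in this key is G.
A sixth above D in this key is Bb.
Together with the bass D, this spells G minor in second inversion.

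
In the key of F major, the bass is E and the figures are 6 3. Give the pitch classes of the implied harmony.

E, G, C

A third above E in this key is G.
A sixth above E in this key is C.
Together with the bass E, this spells C major in first inversion.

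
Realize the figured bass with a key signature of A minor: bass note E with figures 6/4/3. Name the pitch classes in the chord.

E, G, A, C

A third above E in this key is G.
A fourth above E in this key is A.
A sixth above E in this key is C.
Together with the bass E, this spells A minor seventh in second inversion.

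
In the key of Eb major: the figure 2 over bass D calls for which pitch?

Eb

Counting 1 letter step above D lands on E; in Eb major, that letter is Eb.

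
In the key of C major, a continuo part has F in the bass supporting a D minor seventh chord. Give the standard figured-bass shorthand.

F is the third of D minor seventh, so the chord is in first inversion.
A seventh chord in first inversion is figured 6/5/3, conventionally abbreviated 6/5.

6/5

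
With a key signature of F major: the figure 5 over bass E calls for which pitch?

Bb

Counting 4 letter steps above E lands on B; in F major, that letter is Bb.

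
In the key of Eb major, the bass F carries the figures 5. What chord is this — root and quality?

The figures 5 indicate a triad in root position.
In root position the bass is the root, so the root is F.
The chord tones are F, Ab, C, giving F minor.

F minor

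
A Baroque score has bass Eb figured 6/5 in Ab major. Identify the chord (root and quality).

The figures 6/5 indicate a seventh chord in first inversion.
In first inversion the root lies a sixth above the bass: a sixth above Eb in Ab major is C.
The chord tones are Eb, G, Bb, C, giving C minor seventh.

C minor seventh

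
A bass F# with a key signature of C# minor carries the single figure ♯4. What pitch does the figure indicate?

B#

Counting 3 letter steps above F# lands on B; in C# minor, that letter is B.
The #4 figure raises it a semitone, giving B#.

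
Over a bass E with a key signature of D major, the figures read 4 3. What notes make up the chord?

E, G, A, C#

The written figures 4 3 are shorthand for 6/4/3: the 6 is implied.
A third above E in this key is G.
A fourth above E in this key is A.
A sixth above E in this key is C#.
Together with the bass E, this spells A dominant seventh in second inversion.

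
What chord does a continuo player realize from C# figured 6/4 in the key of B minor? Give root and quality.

The figures 6/4 indicate a triad in second inversion.
In second inversion the root lies a fourth above the bass: a fourth above C# in B minor is F#.
The chord tones are C#, F#, A, giving F# minor.

F# minor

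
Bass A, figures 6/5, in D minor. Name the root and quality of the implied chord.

The figures 6/5 indicate a seventh chord in first inversion.
In first inversion the root lies a sixth above the bass: a sixth above A in D minor is F.
The chord tones are A, C, E, F, giving F major seventh.

F major seventh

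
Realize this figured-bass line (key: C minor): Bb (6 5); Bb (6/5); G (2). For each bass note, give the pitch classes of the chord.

Bb (6/5/3): Bb, D, F, G.
Bb (6/5/3): Bb, D, F, G.
G (6/4/2): G, Ab, C, Eb.

Bb, D, F, G | Bb, D, F, G | G, Ab, C, Eb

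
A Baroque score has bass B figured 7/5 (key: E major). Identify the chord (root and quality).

The figures 7/5 indicate a seventh chord in root position.
In root position the bass is the root, so the root is B.
The chord tones are B, D#, F#, A, giving B dominant seventh.

B dominant seventh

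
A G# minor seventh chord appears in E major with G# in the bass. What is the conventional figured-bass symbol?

7

G# is the root of G# minor seventh, so the chord is in root position.
A seventh chord in root position is figured 7/5/3, conventionally abbreviated 7.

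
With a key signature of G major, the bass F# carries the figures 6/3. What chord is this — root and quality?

The figures 6/3 indicate a triad in first inversion.
In first inversion the root lies a sixth above the bass: a sixth above F# in G major is D.
The chord tones are F#, A, D, giving D major.

D major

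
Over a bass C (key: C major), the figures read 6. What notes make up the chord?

The written figures 6 are shorthand for 6/3: the 3 is implied.
A third above C in this key is E.
A sixth above C in this key is A.
Together with the bass C, this spells A minor in first inversion.

C, E, A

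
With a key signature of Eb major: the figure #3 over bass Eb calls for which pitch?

G#

Counting 2 letter steps above Eb lands on G; in Eb major, that letter is G.
The #3 figure raises it a semitone, giving G#.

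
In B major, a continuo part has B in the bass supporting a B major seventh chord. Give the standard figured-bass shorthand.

7

B is the root of B major seventh, so the chord is in root position.
A seventh chord in root position is figured 7/5/3, conventionally abbreviated 7.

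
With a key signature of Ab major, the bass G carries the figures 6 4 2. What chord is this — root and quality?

Ab major seventh

The figures 6 4 2 indicate a seventh chord in third inversion.
In third inversion the root lies a second above the bass: a second above G in Ab major is Ab.
The chord tones are G, Ab, C, Eb, giving Ab major seventh.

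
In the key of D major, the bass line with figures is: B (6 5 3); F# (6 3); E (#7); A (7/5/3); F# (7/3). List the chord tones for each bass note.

B, D, F#, G | F#, A, D | E, G, B, D# | A, C#, E, G | F#, A, C#, E

B (6/5/3): B, D, F#, G.
F# (6/3): F#, A, D.
E (#7/5/3): E, G, B, D#.
A (7/5/3): A, C#, E, G.
F# (7/5/3): F#, A, C#, E.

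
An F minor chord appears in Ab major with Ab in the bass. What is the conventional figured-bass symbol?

Ab is the third of F minor, so the chord is in first inversion.
A triad in first inversion is figured 6/3, conventionally abbreviated 6.

6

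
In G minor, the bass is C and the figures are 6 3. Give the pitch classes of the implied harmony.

C, Eb, A

A third above C in this key is Eb.
A sixth above C in this key is A.
Together with the bass C, this spells A diminished in first inversion.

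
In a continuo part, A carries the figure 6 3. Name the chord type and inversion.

triad, first inversion

Intervals of 6/3 above the bass form a triad; the bass is the third, so this is first inversion.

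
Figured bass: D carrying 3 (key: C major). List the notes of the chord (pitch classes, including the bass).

D, F, A

The written figures 3 are shorthand for 5/3: the 5 is implied.
A third above D in this key is F.
A fifth above D in this key is A.
Together with the bass D, this spells D minor in root position.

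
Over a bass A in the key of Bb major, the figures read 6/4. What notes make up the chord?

A fourth above A in this key is D.
A sixth above A in this key is F.
Together with the bass A, this spells D minor in second inversion.

A, D, F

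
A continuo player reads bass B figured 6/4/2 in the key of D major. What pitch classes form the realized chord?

B, C#, E, G

A second above B in this key is C#.
A fourth above B in this key is E.
A sixth above B in this key is G.
Together with the bass B, this spells C# half-diminished seventh in third inversion.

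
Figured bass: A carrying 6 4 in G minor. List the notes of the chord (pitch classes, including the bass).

A, D, F

A fourth above A in this key is D.
A sixth above A in this key is F.
Together with the bass A, this spells D minor in second inversion.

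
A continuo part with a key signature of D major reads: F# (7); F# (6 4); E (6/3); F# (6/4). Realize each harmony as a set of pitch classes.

F#, A, C#, E | F#, B, D | E, G, C# | F#, B, D

F# (7/5/3): F#, A, C#, E.
F# (6/4): F#, B, D.
E (6/3): E, G, C#.
F# (6/4): F#, B, D.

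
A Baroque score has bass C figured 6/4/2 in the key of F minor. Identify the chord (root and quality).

Db major seventh

The figures 6/4/2 indicate a seventh chord in third inversion.
In third inversion the root lies a second above the bass: a second above C in F minor is Db.
The chord tones are C, Db, F, Ab, giving Db major seventh.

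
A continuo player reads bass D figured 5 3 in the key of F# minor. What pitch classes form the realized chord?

D, F#, A

A third above D in this key is F#.
A fifth above D in this key is A.
Together with the bass D, this spells D major in root position.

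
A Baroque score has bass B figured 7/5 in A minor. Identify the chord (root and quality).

The figures 7/5 indicate a seventh chord in root position.
In root position the bass is the root, so the root is B.
The chord tones are B, D, F, A, giving B half-diminished seventh.

B half-diminished seventh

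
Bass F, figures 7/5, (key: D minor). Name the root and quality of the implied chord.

F major seventh

The figures 7/5 indicate a seventh chord in root position.
In root position the bass is the root, so the root is F.
The chord tones are F, A, C, E, giving F major seventh.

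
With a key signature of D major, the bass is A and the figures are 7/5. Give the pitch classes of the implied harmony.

A, C#, E, G

The written figures 7/5 are shorthand for 7/5/3: the 3 is implied.
A third above A in this key is C#.
A fifth above A in this key is E.
A seventh above A in this key is G.
Together with the bass A, this spells A dominant seventh in root position.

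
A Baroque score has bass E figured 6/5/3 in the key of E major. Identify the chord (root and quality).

The figures 6/5/3 indicate a seventh chord in first inversion.
In first inversion the root lies a sixth above the bass: a sixth above E in E major is C#.
The chord tones are E, G#, B, C#, giving C# minor seventh.

C# minor seventh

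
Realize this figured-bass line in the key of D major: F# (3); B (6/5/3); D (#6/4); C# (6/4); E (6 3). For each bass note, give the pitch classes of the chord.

F#, A, C# | B, D, F#, G | D, G, B# | C#, F#, A | E, G, C#

F# (5/3): F#, A, C#.
B (6/5/3): B, D, F#, G.
D (#6/4): D, G, B#.
C# (6/4): C#, F#, A.
E (6/3): E, G, C#.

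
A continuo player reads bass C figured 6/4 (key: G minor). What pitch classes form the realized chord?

A fourth above C in this key is F.
A sixth above C in this key is A.
Together with the bass C, this spells F major in second inversion.

C, F, A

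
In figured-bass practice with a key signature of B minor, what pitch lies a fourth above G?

Counting 3 letter steps above G lands on C; in B minor, that letter is C#.

C#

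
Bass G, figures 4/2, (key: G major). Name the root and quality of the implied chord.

The figures 4/2 indicate a seventh chord in third inversion.
In third inversion the root lies a second above the bass: a second above G in G major is A.
The chord tones are G, A, C, E, giving A minor seventh.

A minor seventh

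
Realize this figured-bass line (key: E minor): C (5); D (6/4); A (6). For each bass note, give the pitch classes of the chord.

C (5/3): C, E, G.
D (6/4): D, G, B.
A (6/3): A, C, F#.

C, E, G | D, G, B | A, C, F#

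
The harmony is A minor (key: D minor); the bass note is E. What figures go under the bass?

E is the fifth of A minor, so the chord is in second inversion.
A triad in second inversion is figured 6/4, conventionally abbreviated 6/4.

6/4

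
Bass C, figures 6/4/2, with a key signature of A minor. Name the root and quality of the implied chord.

D minor seventh

The figures 6/4/2 indicate a seventh chord in third inversion.
In third inversion the root lies a second above the bass: a second above C in A minor is D.
The chord tones are C, D, F, A, giving D minor seventh.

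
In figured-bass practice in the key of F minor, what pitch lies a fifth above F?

C

Counting 4 letter steps above F lands on C; in F minor, that letter is C.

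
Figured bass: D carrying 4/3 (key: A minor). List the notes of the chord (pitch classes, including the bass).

D, F, G, B

The written figures 4/3 are shorthand for 6/4/3: the 6 is implied.
A third above D in this key is F.
A fourth above D in this key is G.
A sixth above D in this key is B.
Together with the bass D, this spells G dominant seventh in second inversion.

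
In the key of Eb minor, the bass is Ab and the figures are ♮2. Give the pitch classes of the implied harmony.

Ab, B, Db, F

The written figures ♮2 are shorthand for 6/4/2: the 6/4 are implied.
A second above Ab in this key is Bb, made natural (B) by the ♮ figure.
A fourth above Ab in this key is Db.
A sixth above Ab in this key is F.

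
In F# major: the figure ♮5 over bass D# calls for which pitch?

A

Counting 4 letter steps above D# lands on A; in F# major, that letter is A#.
The ♮5 figure makes it natural, giving A.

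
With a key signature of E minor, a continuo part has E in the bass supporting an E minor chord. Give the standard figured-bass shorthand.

no figures

E is the root of E minor, so the chord is in root position.
A triad in root position is figured 5/3, conventionally abbreviated (no figures — root-position triad).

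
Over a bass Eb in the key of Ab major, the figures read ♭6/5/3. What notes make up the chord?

A third above Eb in this key is G.
A fifth above Eb in this key is Bb.
A sixth above Eb in this key is C, lowered to Cb by the flat.
Together with the bass Eb, this spells Cb augmented major seventh in first inversion.

Eb, G, Bb, Cb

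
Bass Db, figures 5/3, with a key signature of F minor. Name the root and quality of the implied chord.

The figures 5/3 indicate a triad in root position.
In root position the bass is the root, so the root is Db.
The chord tones are Db, F, Ab, giving Db major.

Db major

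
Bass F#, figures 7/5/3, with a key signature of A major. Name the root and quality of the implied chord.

The figures 7/5/3 indicate a seventh chord in root position.
In root position the bass is the root, so the root is F#.
The chord tones are F#, A, C#, E, giving F# minor seventh.

F# minor seventh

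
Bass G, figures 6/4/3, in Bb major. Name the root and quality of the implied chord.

The figures 6/4/3 indicate a seventh chord in second inversion.
In second inversion the root lies a fourth above the bass: a fourth above G in Bb major is C.
The chord tones are G, Bb, C, Eb, giving C minor seventh.

C minor seventh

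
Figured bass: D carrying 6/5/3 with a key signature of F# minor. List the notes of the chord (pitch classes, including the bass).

D, F#, A, B

A third above D in this key is F#.
A fifth above D in this key is A.
A sixth above D in this key is B.
Together with the bass D, this spells B minor seventh in first inversion.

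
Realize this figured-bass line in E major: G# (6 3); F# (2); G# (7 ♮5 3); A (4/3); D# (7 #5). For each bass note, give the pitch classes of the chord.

G# (6/3): G#, B, E.
F# (6/4/2): F#, G#, B, D#.
G# (7/♮5/3): G#, B, D, F#.
A (6/4/3): A, C#, D#, F#.
D# (7/#5/3): D#, F#, A#, C#.

G#, B, E | F#, G#, B, D# | G#, B, D, F# | A, C#, D#, F# | D#, F#, A#, C#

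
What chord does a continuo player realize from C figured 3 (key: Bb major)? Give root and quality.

The figures 3 indicate a triad in root position.
In root position the bass is the root, so the root is C.
The chord tones are C, Eb, G, giving C minor.

C minor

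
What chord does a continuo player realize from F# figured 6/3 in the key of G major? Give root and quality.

D major

The figures 6/3 indicate a triad in first inversion.
In first inversion the root lies a sixth above the bass: a sixth above F# in G major is D.
The chord tones are F#, A, D, giving D major.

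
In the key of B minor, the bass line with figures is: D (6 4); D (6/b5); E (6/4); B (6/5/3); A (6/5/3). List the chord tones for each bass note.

D, G, B | D, F#, Ab, B | E, A, C# | B, D, F#, G | A, C#, E, F#

D (6/4): D, G, B.
D (6/b5/3): D, F#, Ab, B.
E (6/4): E, A, C#.
B (6/5/3): B, D, F#, G.
A (6/5/3): A, C#, E, F#.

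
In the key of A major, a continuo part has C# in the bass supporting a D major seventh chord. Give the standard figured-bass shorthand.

C# is the seventh of D major seventh, so the chord is in third inversion.
A seventh chord in third inversion is figured 6/4/2, conventionally abbreviated 4/2.

4/2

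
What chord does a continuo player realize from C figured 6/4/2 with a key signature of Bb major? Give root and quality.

D minor seventh

The figures 6/4/2 indicate a seventh chord in third inversion.
In third inversion the root lies a second above the bass: a second above C in Bb major is D.
The chord tones are C, D, F, A, giving D minor seventh.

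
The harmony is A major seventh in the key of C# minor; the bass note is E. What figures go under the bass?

E is the fifth of A major seventh, so the chord is in second inversion.
A seventh chord in second inversion is figured 6/4/3, conventionally abbreviated 4/3.

4/3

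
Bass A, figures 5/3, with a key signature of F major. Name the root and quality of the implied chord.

The figures 5/3 indicate a triad in root position.
In root position the bass is the root, so the root is A.
The chord tones are A, C, E, giving A minor.

A minor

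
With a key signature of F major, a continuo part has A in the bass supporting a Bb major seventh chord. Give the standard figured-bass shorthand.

A is the seventh of Bb major seventh, so the chord is in third inversion.
A seventh chord in third inversion is figured 6/4/2, conventionally abbreviated 4/2.

4/2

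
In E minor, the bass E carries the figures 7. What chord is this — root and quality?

The figures 7 indicate a seventh chord in root position.
In root position the bass is the root, so the root is E.
The chord tones are E, G, B, D, giving E minor seventh.

E minor seventh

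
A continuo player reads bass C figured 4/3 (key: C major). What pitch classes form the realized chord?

C, E, F, A

The written figures 4/3 are shorthand for 6/4/3: the 6 is implied.
A third above C in this key is E.
A fourth above C in this key is F.
A sixth above C in this key is A.
Together with the bass C, this spells F major seventh in second inversion.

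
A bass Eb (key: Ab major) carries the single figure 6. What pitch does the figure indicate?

C

Counting 5 letter steps above Eb lands on C; in Ab major, that letter is C.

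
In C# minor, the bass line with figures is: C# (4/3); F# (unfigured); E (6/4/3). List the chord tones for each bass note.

C# (6/4/3): C#, E, F#, A.
F# (5/3): F#, A, C#.
E (6/4/3): E, G#, A, C#.

C#, E, F#, A | F#, A, C# | E, G#, A, C#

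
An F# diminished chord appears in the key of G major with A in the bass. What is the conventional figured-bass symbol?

6

A is the third of F# diminished, so the chord is in first inversion.
A triad in first inversion is figured 6/3, conventionally abbreviated 6.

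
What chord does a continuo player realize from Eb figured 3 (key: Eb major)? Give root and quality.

Eb major

The figures 3 indicate a triad in root position.
In root position the bass is the root, so the root is Eb.
The chord tones are Eb, G, Bb, giving Eb major.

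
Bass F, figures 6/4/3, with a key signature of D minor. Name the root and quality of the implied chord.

The figures 6/4/3 indicate a seventh chord in second inversion.
In second inversion the root lies a fourth above the bass: a fourth above F in D minor is Bb.
The chord tones are F, A, Bb, D, giving Bb major seventh.

Bb major seventh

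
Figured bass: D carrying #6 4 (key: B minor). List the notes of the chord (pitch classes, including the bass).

A fourth above D in this key is G.
A sixth above D in this key is B, raised to B# by the sharp.

D, G, B#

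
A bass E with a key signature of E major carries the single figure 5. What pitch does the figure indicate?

B

Counting 4 letter steps above E lands on B; in E major, that letter is B.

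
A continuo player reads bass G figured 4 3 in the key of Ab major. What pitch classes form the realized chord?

The written figures 4 3 are shorthand for 6/4/3: the 6 is implied.
A third above G in this key is Bb.
A fourth above G in this key is C.
A sixth above G in this key is Eb.
Together with the bass G, this spells C minor seventh in second inversion.

G, Bb, C, Eb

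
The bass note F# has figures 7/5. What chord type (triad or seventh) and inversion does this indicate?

seventh chord, root position

7/5 is shorthand for 7/5/3.
Intervals of 7/5/3 above the bass form a seventh chord; the bass is the root, so this is root position.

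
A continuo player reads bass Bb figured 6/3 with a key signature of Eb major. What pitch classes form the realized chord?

A third above Bb in this key is D.
A sixth above Bb in this key is G.
Together with the bass Bb, this spells G minor in first inversion.

Bb, D, G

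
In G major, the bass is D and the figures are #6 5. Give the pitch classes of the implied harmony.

D, F#, A, B#

The written figures #6 5 are shorthand for 6/5/3: the 3 is implied.
A third above D in this key is F#.
A fifth above D in this key is A.
A sixth above D in this key is B, raised to B# by the sharp.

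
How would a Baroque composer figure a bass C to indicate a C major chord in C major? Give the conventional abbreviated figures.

no figures

C is the root of C major, so the chord is in root position.
A triad in root position is figured 5/3, conventionally abbreviated (no figures — root-position triad).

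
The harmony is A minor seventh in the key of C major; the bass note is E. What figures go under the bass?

E is the fifth of A minor seventh, so the chord is in second inversion.
A seventh chord in second inversion is figured 6/4/3, conventionally abbreviated 4/3.

4/3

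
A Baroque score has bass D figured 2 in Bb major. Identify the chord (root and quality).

Eb major seventh

The figures 2 indicate a seventh chord in third inversion.
In third inversion the root lies a second above the bass: a second above D in Bb major is Eb.
The chord tones are D, Eb, G, Bb, giving Eb major seventh.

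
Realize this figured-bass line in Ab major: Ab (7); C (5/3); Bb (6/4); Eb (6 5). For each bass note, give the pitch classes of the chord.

Ab (7/5/3): Ab, C, Eb, G.
C (5/3): C, Eb, G.
Bb (6/4): Bb, Eb, G.
Eb (6/5/3): Eb, G, Bb, C.

Ab, C, Eb, G | C, Eb, G | Bb, Eb, G | Eb, G, Bb, C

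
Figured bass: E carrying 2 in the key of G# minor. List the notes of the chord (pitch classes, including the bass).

E, F#, A#, C#

The written figures 2 are shorthand for 6/4/2: the 6/4 are implied.
A second above E in this key is F#.
A fourth above E in this key is A#.
A sixth above E in this key is C#.
Together with the bass E, this spells F# dominant seventh in third inversion.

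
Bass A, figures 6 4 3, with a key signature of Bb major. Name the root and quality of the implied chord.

D minor seventh

The figures 6 4 3 indicate a seventh chord in second inversion.
In second inversion the root lies a fourth above the bass: a fourth above A in Bb major is D.
The chord tones are A, C, D, F, giving D minor seventh.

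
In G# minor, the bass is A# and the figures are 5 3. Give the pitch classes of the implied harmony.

A#, C#, E

A third above A# in this key is C#.
A fifth above A# in this key is E.
Together with the bass A#, this spells A# diminished in root position.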